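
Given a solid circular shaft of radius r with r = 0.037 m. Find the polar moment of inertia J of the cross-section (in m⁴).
Model: a solid circular shaft of radius r, so J = (π·r^4) / 2.
Substitute:
  J = (π × 0.037^4) / 2
  J = 2.944 × 10⁻⁶ m⁴
Final answer: J = 2.944 × 10⁻⁶ m⁴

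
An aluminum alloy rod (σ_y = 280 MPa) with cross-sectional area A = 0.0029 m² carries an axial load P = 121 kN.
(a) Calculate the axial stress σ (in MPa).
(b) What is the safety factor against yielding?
(a) Axial stress σ = P/A. Convert P = 121 kN = 121000 N.
  σ = 121000 / 0.0029 = 4.172 × 10⁷ Pa = 41.72 MPa
(b) Safety factor SF = σ_y/σ = 280 / 41.72 = 6.711
Final answer: (a) σ = 41.72 MPa, (b) SF = 6.711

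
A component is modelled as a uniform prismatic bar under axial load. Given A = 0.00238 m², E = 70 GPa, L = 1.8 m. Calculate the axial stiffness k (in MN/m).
Model: a uniform prismatic bar under axial load, so k = (A·E) / L.
Convert to SI units:
  E = 70 GPa = 7 × 10¹⁰ Pa
Substitute:
  k = (0.00238 × (7 × 10¹⁰)) / 1.8
  k = 9.256 × 10⁷ N/m
Convert: k = 9.256 × 10⁷ N/m = 92.56 MN/m
Final answer: k = 92.56 MN/m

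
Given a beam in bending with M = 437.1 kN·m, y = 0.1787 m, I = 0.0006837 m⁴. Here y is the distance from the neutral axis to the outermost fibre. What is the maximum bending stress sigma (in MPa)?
Model: a beam in bending, so sigma = (M·y) / I.
Convert to SI units:
  M = 437.1 kN·m = 437100 N·m
Substitute:
  sigma = (437100 × 0.1787) / 0.0006837
  sigma = 1.142 × 10⁸ Pa
Convert: sigma = 1.142 × 10⁸ Pa = 114.2 MPa
Final answer: sigma = 114.2 MPa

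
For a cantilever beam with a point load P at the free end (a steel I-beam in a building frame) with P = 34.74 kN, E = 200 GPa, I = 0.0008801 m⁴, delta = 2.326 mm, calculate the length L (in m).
Model: a cantilever beam with a point load P at the free end, so delta = (P·L^3) / (3·E·I).
Solve for L: L = ((3·delta·E·I) / P)^(1/3).
Convert to SI units:
  P = 34.74 kN = 34740 N
  E = 200 GPa = 2 × 10¹¹ Pa
  delta = 2.326 mm = 0.002326 m
Substitute:
  L = ((3 × 0.002326 × (2 × 10¹¹) × 0.0008801) / 34740)^(1/3)
  L = 3.282 m
Final answer: L = 3.282 m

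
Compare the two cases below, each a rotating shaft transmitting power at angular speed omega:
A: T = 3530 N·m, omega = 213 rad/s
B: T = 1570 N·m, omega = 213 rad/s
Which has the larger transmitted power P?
Model: a rotating shaft transmitting power at angular speed omega, so P = T·omega (SI units).
  A: P = 3530 × 213 = 751900 W = 751.9 kW
  B: P = 1570 × 213 = 334400 W = 334.4 kW
751.9 kW > 334.4 kW, so A is larger.
Final answer: A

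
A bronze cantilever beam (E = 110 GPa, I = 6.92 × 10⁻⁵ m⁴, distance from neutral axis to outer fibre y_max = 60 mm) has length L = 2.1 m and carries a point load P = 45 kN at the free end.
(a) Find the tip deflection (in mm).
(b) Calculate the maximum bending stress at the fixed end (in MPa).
(a) Tip deflection of a cantilever with an end point load: δ = P·L^3 / (3·E·I). Convert P = 45 kN = 45000 N, E = 110 GPa = 1.1 × 10¹¹ Pa.
  δ = (45000 × 2.1^3) / (3 × (1.1 × 10¹¹) × (6.92 × 10⁻⁵)) = 0.01825 m = 18.25 mm
(b) Maximum bending moment at the fixed end: M = P·L = 45000 × 2.1 = 94500 N·m. Convert y_max = 60 mm = 0.06 m.
  σ = M·y_max / I = (94500 × 0.06) / (6.92 × 10⁻⁵) = 8.194 × 10⁷ Pa = 81.94 MPa
Final answer: (a) δ = 18.25 mm, (b) σ = 81.94 MPa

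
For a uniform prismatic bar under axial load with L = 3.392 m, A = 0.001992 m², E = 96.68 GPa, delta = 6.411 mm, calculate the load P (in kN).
Model: a uniform prismatic bar under axial load, so delta = (P·L) / (A·E).
Solve for P: P = (delta·A·E) / L.
Convert to SI units:
  E = 96.68 GPa = 9.668 × 10¹⁰ Pa
  delta = 6.411 mm = 0.006411 m
Substitute:
  P = (0.006411 × 0.001992 × (9.668 × 10¹⁰)) / 3.392
  P = 364000 N
Convert: P = 364000 N = 364 kN
Final answer: P = 364 kN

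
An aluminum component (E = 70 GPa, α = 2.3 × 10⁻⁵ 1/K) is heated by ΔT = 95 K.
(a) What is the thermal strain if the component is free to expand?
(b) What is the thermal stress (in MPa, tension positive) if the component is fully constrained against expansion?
(a) Free thermal strain ε_th = α·ΔT = (2.3 × 10⁻⁵) × 95 = 0.002185
(b) Fully constrained, the expansion is suppressed, so σ = -E·α·ΔT. Convert E = 70 GPa = 7 × 10¹⁰ Pa.
  σ = -(7 × 10¹⁰) × (2.3 × 10⁻⁵) × 95 = -1.53 × 10⁸ Pa = -153 MPa (compressive)
Final answer: (a) ε_th = 0.002185, (b) σ = -153 MPa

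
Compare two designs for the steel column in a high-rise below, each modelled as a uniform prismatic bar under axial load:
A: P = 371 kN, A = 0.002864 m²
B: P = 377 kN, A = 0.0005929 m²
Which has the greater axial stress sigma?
Model: a uniform prismatic bar under axial load, so sigma = P / A (SI units).
  A: sigma = 371000 / 0.002864 = 1.295 × 10⁸ Pa = 129.5 MPa
  B: sigma = 377000 / 0.0005929 = 6.359 × 10⁸ Pa = 635.9 MPa
635.9 MPa > 129.5 MPa, so B is larger.
Final answer: B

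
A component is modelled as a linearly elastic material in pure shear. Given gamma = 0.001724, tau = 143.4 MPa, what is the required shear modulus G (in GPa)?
Model: a linearly elastic material in pure shear, so tau = G·gamma.
Solve for G: G = tau / gamma.
Convert to SI units:
  tau = 143.4 MPa = 1.434 × 10⁸ Pa
Substitute:
  G = (1.434 × 10⁸) / 0.001724
  G = 8.318 × 10¹⁰ Pa
Convert: G = 8.318 × 10¹⁰ Pa = 83.18 GPa
Final answer: G = 83.18 GPa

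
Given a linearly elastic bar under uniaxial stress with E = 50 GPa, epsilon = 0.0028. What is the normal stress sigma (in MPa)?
Model: a linearly elastic bar under uniaxial stress, so sigma = E·epsilon.
Convert to SI units:
  E = 50 GPa = 5 × 10¹⁰ Pa
Substitute:
  sigma = (5 × 10¹⁰) × 0.0028
  sigma = 1.4 × 10⁸ Pa
Convert: sigma = 1.4 × 10⁸ Pa = 140 MPa
Final answer: sigma = 140 MPa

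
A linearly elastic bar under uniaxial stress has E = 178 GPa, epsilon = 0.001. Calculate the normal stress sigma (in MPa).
Model: a linearly elastic bar under uniaxial stress, so sigma = E·epsilon.
Convert to SI units:
  E = 178 GPa = 1.78 × 10¹¹ Pa
Substitute:
  sigma = (1.78 × 10¹¹) × 0.001
  sigma = 1.78 × 10⁸ Pa
Convert: sigma = 1.78 × 10⁸ Pa = 178 MPa
Final answer: sigma = 178 MPa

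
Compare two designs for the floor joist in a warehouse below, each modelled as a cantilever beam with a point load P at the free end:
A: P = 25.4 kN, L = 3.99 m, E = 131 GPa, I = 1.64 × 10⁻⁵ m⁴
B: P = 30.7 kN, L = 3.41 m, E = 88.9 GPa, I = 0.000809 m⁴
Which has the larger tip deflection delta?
Model: a cantilever beam with a point load P at the free end, so delta = (P·L^3) / (3·E·I) (SI units).
  A: delta = (25400 × 3.99^3) / (3 × (1.31 × 10¹¹) × (1.64 × 10⁻⁵)) = 0.2503 m = 250.3 mm
  B: delta = (30700 × 3.41^3) / (3 × (8.89 × 10¹⁰) × 0.000809) = 0.005642 m = 5.642 mm
250.3 mm > 5.642 mm, so A is larger.
Final answer: A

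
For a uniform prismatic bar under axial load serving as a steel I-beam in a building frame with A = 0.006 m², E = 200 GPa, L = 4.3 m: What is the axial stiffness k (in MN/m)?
Model: a uniform prismatic bar under axial load, so k = (A·E) / L.
Convert to SI units:
  E = 200 GPa = 2 × 10¹¹ Pa
Substitute:
  k = (0.006 × (2 × 10¹¹)) / 4.3
  k = 2.791 × 10⁸ N/m
Convert: k = 2.791 × 10⁸ N/m = 279.1 MN/m
Final answer: k = 279.1 MN/m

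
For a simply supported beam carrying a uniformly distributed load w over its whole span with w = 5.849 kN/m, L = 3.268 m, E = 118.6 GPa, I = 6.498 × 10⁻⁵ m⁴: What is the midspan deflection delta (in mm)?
Model: a simply supported beam carrying a uniformly distributed load w over its whole span, so delta = (5·w·L^4) / (384·E·I).
Convert to SI units:
  w = 5.849 kN/m = 5849 N/m
  E = 118.6 GPa = 1.186 × 10¹¹ Pa
Substitute:
  delta = (5 × 5849 × 3.268^4) / (384 × (1.186 × 10¹¹) × (6.498 × 10⁻⁵))
  delta = 0.001127 m
Convert: delta = 0.001127 m = 1.127 mm
Final answer: delta = 1.127 mm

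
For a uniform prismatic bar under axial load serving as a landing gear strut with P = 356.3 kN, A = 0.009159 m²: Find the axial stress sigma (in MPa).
Model: a uniform prismatic bar under axial load, so sigma = P / A.
Convert to SI units:
  P = 356.3 kN = 356300 N
Substitute:
  sigma = 356300 / 0.009159
  sigma = 3.89 × 10⁷ Pa
Convert: sigma = 3.89 × 10⁷ Pa = 38.9 MPa
Final answer: sigma = 38.9 MPa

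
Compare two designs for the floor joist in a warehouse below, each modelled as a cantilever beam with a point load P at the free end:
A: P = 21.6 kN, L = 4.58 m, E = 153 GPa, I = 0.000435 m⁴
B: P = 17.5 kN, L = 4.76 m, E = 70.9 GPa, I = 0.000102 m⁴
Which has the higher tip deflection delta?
Model: a cantilever beam with a point load P at the free end, so delta = (P·L^3) / (3·E·I) (SI units).
  A: delta = (21600 × 4.58^3) / (3 × (1.53 × 10¹¹) × 0.000435) = 0.01039 m = 10.39 mm
  B: delta = (17500 × 4.76^3) / (3 × (7.09 × 10¹⁰) × 0.000102) = 0.08699 m = 86.99 mm
86.99 mm > 10.39 mm, so B is larger.
Final answer: B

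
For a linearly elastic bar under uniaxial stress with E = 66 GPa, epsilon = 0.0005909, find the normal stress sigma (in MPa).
Model: a linearly elastic bar under uniaxial stress, so epsilon = sigma / E.
Solve for sigma: sigma = epsilon·E.
Convert to SI units:
  E = 66 GPa = 6.6 × 10¹⁰ Pa
Substitute:
  sigma = 0.0005909 × (6.6 × 10¹⁰)
  sigma = 3.9 × 10⁷ Pa
Convert: sigma = 3.9 × 10⁷ Pa = 39 MPa
Final answer: sigma = 39 MPa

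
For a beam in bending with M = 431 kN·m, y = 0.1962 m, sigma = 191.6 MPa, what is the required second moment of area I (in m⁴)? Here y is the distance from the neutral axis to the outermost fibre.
Model: a beam in bending, so sigma = (M·y) / I.
Solve for I: I = (M·y) / sigma.
Convert to SI units:
  M = 431 kN·m = 431000 N·m
  sigma = 191.6 MPa = 1.916 × 10⁸ Pa
Substitute:
  I = (431000 × 0.1962) / (1.916 × 10⁸)
  I = 0.0004413 m⁴
Final answer: I = 0.0004413 m⁴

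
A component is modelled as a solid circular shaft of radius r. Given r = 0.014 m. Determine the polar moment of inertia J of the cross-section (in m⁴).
Model: a solid circular shaft of radius r, so J = (π·r^4) / 2.
Substitute:
  J = (π × 0.014^4) / 2
  J = 6.034 × 10⁻⁸ m⁴
Final answer: J = 6.034 × 10⁻⁸ m⁴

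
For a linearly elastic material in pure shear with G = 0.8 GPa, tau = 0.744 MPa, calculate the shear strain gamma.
Model: a linearly elastic material in pure shear, so tau = G·gamma.
Solve for gamma: gamma = tau / G.
Convert to SI units:
  G = 0.8 GPa = 8 × 10⁸ Pa
  tau = 0.744 MPa = 744000 Pa
Substitute:
  gamma = 744000 / (8 × 10⁸)
  gamma = 0.00093
Final answer: gamma = 0.00093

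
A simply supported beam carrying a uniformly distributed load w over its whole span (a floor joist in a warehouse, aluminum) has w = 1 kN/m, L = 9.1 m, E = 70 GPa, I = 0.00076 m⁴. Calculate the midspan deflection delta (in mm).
Model: a simply supported beam carrying a uniformly distributed load w over its whole span, so delta = (5·w·L^4) / (384·E·I).
Convert to SI units:
  w = 1 kN/m = 1000 N/m
  E = 70 GPa = 7 × 10¹⁰ Pa
Substitute:
  delta = (5 × 1000 × 9.1^4) / (384 × (7 × 10¹⁰) × 0.00076)
  delta = 0.001678 m
Convert: delta = 0.001678 m = 1.678 mm
Final answer: delta = 1.678 mm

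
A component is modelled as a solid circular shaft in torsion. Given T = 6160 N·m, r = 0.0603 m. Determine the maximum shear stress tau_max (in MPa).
Model: a solid circular shaft in torsion, so tau_max = (2·T) / (π·r^3).
Substitute:
  tau_max = (2 × 6160) / (π × 0.0603^3)
  tau_max = 1.789 × 10⁷ Pa
Convert: tau_max = 1.789 × 10⁷ Pa = 17.89 MPa
Final answer: tau_max = 17.89 MPa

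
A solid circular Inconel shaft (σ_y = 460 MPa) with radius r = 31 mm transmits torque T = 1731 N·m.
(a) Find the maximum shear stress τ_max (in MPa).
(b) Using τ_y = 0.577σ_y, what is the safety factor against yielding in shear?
(a) For a solid circular shaft, τ_max = T·r/J with J = π·r^4/2, i.e. τ_max = 2·T / (π·r^3). Convert r = 31 mm = 0.031 m.
  τ_max = (2 × 1731) / (π × 0.031^3) = 3.699 × 10⁷ Pa = 36.99 MPa
(b) τ_y = 0.577 × 460 = 265.42 MPa
  SF = τ_y/τ_max = 265.42 / 36.99 = 7.175
Final answer: (a) τ_max = 36.99 MPa, (b) SF = 7.175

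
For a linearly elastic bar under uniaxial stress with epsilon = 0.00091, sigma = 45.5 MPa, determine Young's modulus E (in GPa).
Model: a linearly elastic bar under uniaxial stress, so sigma = E·epsilon.
Solve for E: E = sigma / epsilon.
Convert to SI units:
  sigma = 45.5 MPa = 4.55 × 10⁷ Pa
Substitute:
  E = (4.55 × 10⁷) / 0.00091
  E = 5 × 10¹⁰ Pa
Convert: E = 5 × 10¹⁰ Pa = 50 GPa
Final answer: E = 50 GPa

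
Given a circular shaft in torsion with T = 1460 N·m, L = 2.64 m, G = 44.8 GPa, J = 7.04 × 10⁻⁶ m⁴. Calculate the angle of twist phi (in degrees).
Model: a circular shaft in torsion, so phi = (T·L) / (G·J).
Convert to SI units:
  G = 44.8 GPa = 4.48 × 10¹⁰ Pa
Substitute:
  phi = (1460 × 2.64) / ((4.48 × 10¹⁰) × (7.04 × 10⁻⁶))
  phi = 0.01222 rad
Convert to degrees: phi = 0.01222 × 180/π = 0.7002°
Final answer: phi = 0.7002°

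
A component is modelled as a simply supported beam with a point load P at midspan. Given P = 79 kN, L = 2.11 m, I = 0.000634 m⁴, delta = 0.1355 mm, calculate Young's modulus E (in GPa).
Model: a simply supported beam with a point load P at midspan, so delta = (P·L^3) / (48·E·I).
Solve for E: E = (P·L^3) / (48·delta·I).
Convert to SI units:
  P = 79 kN = 79000 N
  delta = 0.1355 mm = 0.0001355 m
Substitute:
  E = (79000 × 2.11^3) / (48 × 0.0001355 × 0.000634)
  E = 1.8 × 10¹¹ Pa
Convert: E = 1.8 × 10¹¹ Pa = 180 GPa
Final answer: E = 180 GPa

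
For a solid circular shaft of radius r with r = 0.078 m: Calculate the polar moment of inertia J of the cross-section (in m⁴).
Model: a solid circular shaft of radius r, so J = (π·r^4) / 2.
Substitute:
  J = (π × 0.078^4) / 2
  J = 5.814 × 10⁻⁵ m⁴
Final answer: J = 5.814 × 10⁻⁵ m⁴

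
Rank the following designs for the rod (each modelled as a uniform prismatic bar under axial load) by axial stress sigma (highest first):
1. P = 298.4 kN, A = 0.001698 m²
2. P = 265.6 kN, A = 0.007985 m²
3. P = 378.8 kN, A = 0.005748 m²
Model: a uniform prismatic bar under axial load, so sigma = P / A (SI units).
  Case 1: sigma = 298400 / 0.001698 = 1.757 × 10⁸ Pa = 175.7 MPa
  Case 2: sigma = 265600 / 0.007985 = 3.326 × 10⁷ Pa = 33.26 MPa
  Case 3: sigma = 378800 / 0.005748 = 6.59 × 10⁷ Pa = 65.9 MPa
Ordering: 175.7 MPa (case 1) > 65.9 MPa (case 3) > 33.26 MPa (case 2)
Final answer: 1, 3, 2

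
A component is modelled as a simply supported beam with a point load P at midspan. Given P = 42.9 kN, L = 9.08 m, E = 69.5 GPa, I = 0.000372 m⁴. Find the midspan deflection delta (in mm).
Model: a simply supported beam with a point load P at midspan, so delta = (P·L^3) / (48·E·I).
Convert to SI units:
  P = 42.9 kN = 42900 N
  E = 69.5 GPa = 6.95 × 10¹⁰ Pa
Substitute:
  delta = (42900 × 9.08^3) / (48 × (6.95 × 10¹⁰) × 0.000372)
  delta = 0.02588 m
Convert: delta = 0.02588 m = 25.88 mm
Final answer: delta = 25.88 mm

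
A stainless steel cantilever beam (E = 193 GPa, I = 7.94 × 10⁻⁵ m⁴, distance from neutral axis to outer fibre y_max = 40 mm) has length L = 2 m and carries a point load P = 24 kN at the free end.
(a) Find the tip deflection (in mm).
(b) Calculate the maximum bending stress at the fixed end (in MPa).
(a) Tip deflection of a cantilever with an end point load: δ = P·L^3 / (3·E·I). Convert P = 24 kN = 24000 N, E = 193 GPa = 1.93 × 10¹¹ Pa.
  δ = (24000 × 2^3) / (3 × (1.93 × 10¹¹) × (7.94 × 10⁻⁵)) = 0.004176 m = 4.176 mm
(b) Maximum bending moment at the fixed end: M = P·L = 24000 × 2 = 48000 N·m. Convert y_max = 40 mm = 0.04 m.
  σ = M·y_max / I = (48000 × 0.04) / (7.94 × 10⁻⁵) = 2.418 × 10⁷ Pa = 24.18 MPa
Final answer: (a) δ = 4.176 mm, (b) σ = 24.18 MPa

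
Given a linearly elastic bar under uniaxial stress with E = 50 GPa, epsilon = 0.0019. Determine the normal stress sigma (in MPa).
Model: a linearly elastic bar under uniaxial stress, so sigma = E·epsilon.
Convert to SI units:
  E = 50 GPa = 5 × 10¹⁰ Pa
Substitute:
  sigma = (5 × 10¹⁰) × 0.0019
  sigma = 9.5 × 10⁷ Pa
Convert: sigma = 9.5 × 10⁷ Pa = 95 MPa
Final answer: sigma = 95 MPa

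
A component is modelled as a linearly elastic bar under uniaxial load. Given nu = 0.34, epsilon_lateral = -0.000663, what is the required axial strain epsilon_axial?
Model: a linearly elastic bar under uniaxial load, so epsilon_lateral = -nu·epsilon_axial.
Solve for epsilon_axial: epsilon_axial = -epsilon_lateral / nu.
Substitute:
  epsilon_axial = -(-0.000663) / 0.34
  epsilon_axial = 0.00195
Final answer: epsilon_axial = 0.00195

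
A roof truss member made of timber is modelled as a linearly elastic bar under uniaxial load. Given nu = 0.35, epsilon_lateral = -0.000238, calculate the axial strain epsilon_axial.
Model: a linearly elastic bar under uniaxial load, so epsilon_lateral = -nu·epsilon_axial.
Solve for epsilon_axial: epsilon_axial = -epsilon_lateral / nu.
Substitute:
  epsilon_axial = -(-0.000238) / 0.35
  epsilon_axial = 0.00068
Final answer: epsilon_axial = 0.00068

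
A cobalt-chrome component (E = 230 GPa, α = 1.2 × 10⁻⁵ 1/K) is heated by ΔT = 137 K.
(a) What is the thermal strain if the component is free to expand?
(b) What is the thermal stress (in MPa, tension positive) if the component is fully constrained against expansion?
(a) Free thermal strain ε_th = α·ΔT = (1.2 × 10⁻⁵) × 137 = 0.001644
(b) Fully constrained, the expansion is suppressed, so σ = -E·α·ΔT. Convert E = 230 GPa = 2.3 × 10¹¹ Pa.
  σ = -(2.3 × 10¹¹) × (1.2 × 10⁻⁵) × 137 = -3.781 × 10⁸ Pa = -378.1 MPa (compressive)
Final answer: (a) ε_th = 0.001644, (b) σ = -378.1 MPa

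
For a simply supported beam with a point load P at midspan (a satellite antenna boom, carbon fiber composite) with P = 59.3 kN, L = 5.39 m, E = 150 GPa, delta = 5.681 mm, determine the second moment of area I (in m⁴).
Model: a simply supported beam with a point load P at midspan, so delta = (P·L^3) / (48·E·I).
Solve for I: I = (P·L^3) / (48·delta·E).
Convert to SI units:
  P = 59.3 kN = 59300 N
  E = 150 GPa = 1.5 × 10¹¹ Pa
  delta = 5.681 mm = 0.005681 m
Substitute:
  I = (59300 × 5.39^3) / (48 × 0.005681 × (1.5 × 10¹¹))
  I = 0.000227 m⁴
Final answer: I = 0.000227 m⁴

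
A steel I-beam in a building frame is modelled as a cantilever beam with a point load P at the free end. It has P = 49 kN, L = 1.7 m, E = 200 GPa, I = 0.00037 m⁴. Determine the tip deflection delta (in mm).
Model: a cantilever beam with a point load P at the free end, so delta = (P·L^3) / (3·E·I).
Convert to SI units:
  P = 49 kN = 49000 N
  E = 200 GPa = 2 × 10¹¹ Pa
Substitute:
  delta = (49000 × 1.7^3) / (3 × (2 × 10¹¹) × 0.00037)
  delta = 0.001084 m
Convert: delta = 0.001084 m = 1.084 mm
Final answer: delta = 1.084 mm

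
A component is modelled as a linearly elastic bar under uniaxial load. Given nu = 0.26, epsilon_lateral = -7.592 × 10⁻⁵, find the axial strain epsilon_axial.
Model: a linearly elastic bar under uniaxial load, so epsilon_lateral = -nu·epsilon_axial.
Solve for epsilon_axial: epsilon_axial = -epsilon_lateral / nu.
Substitute:
  epsilon_axial = -(-7.592 × 10⁻⁵) / 0.26
  epsilon_axial = 0.000292
Final answer: epsilon_axial = 0.000292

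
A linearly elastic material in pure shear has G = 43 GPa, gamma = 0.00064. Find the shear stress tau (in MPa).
Model: a linearly elastic material in pure shear, so tau = G·gamma.
Convert to SI units:
  G = 43 GPa = 4.3 × 10¹⁰ Pa
Substitute:
  tau = (4.3 × 10¹⁰) × 0.00064
  tau = 2.752 × 10⁷ Pa
Convert: tau = 2.752 × 10⁷ Pa = 27.52 MPa
Final answer: tau = 27.52 MPa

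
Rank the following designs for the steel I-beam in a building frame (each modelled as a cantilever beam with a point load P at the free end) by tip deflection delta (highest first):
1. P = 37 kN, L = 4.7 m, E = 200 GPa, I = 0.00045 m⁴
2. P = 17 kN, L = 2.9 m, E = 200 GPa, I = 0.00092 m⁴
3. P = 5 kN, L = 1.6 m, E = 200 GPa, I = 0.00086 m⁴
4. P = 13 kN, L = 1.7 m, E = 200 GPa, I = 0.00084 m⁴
Model: a cantilever beam with a point load P at the free end, so delta = (P·L^3) / (3·E·I) (SI units).
  Case 1: delta = (37000 × 4.7^3) / (3 × (2 × 10¹¹) × 0.00045) = 0.01423 m = 14.23 mm
  Case 2: delta = (17000 × 2.9^3) / (3 × (2 × 10¹¹) × 0.00092) = 0.0007511 m = 0.7511 mm
  Case 3: delta = (5000 × 1.6^3) / (3 × (2 × 10¹¹) × 0.00086) = 3.969 × 10⁻⁵ m = 0.03969 mm
  Case 4: delta = (13000 × 1.7^3) / (3 × (2 × 10¹¹) × 0.00084) = 0.0001267 m = 0.1267 mm
Ordering: 14.23 mm (case 1) > 0.7511 mm (case 2) > 0.1267 mm (case 4) > 0.03969 mm (case 3)
Final answer: 1, 2, 4, 3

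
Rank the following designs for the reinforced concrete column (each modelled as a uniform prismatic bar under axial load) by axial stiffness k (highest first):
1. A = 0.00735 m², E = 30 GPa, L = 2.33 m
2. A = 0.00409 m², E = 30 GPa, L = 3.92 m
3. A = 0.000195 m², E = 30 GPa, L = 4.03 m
Model: a uniform prismatic bar under axial load, so k = (A·E) / L (SI units).
  Case 1: k = (0.00735 × (3 × 10¹⁰)) / 2.33 = 9.464 × 10⁷ N/m = 94.64 MN/m
  Case 2: k = (0.00409 × (3 × 10¹⁰)) / 3.92 = 3.13 × 10⁷ N/m = 31.3 MN/m
  Case 3: k = (0.000195 × (3 × 10¹⁰)) / 4.03 = 1.452 × 10⁶ N/m = 1.452 MN/m
Ordering: 94.64 MN/m (case 1) > 31.3 MN/m (case 2) > 1.452 MN/m (case 3)
Final answer: 1, 2, 3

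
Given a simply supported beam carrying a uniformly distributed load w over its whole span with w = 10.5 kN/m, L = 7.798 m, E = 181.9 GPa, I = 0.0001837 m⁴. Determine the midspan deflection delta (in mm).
Model: a simply supported beam carrying a uniformly distributed load w over its whole span, so delta = (5·w·L^4) / (384·E·I).
Convert to SI units:
  w = 10.5 kN/m = 10500 N/m
  E = 181.9 GPa = 1.819 × 10¹¹ Pa
Substitute:
  delta = (5 × 10500 × 7.798^4) / (384 × (1.819 × 10¹¹) × 0.0001837)
  delta = 0.01513 m
Convert: delta = 0.01513 m = 15.13 mm
Final answer: delta = 15.13 mm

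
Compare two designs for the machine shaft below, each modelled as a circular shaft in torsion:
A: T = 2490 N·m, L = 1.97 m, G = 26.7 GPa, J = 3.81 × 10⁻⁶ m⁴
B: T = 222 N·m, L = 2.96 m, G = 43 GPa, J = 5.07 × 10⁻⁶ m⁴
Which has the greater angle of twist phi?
Model: a circular shaft in torsion, so phi = (T·L) / (G·J) (SI units).
  A: phi = (2490 × 1.97) / ((2.67 × 10¹⁰) × (3.81 × 10⁻⁶)) = 0.04822 rad = 2.763°
  B: phi = (222 × 2.96) / ((4.3 × 10¹⁰) × (5.07 × 10⁻⁶)) = 0.003014 rad = 0.1727°
2.763° > 0.1727°, so A is larger.
Final answer: A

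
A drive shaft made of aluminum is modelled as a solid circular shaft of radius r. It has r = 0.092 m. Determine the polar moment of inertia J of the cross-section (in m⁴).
Model: a solid circular shaft of radius r, so J = (π·r^4) / 2.
Substitute:
  J = (π × 0.092^4) / 2
  J = 0.0001125 m⁴
Final answer: J = 0.0001125 m⁴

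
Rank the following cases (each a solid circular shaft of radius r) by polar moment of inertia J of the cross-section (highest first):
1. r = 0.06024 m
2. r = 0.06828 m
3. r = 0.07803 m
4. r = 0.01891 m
Model: a solid circular shaft of radius r, so J = (π·r^4) / 2 (SI units).
  Case 1: J = (π × 0.06024^4) / 2 = 2.069 × 10⁻⁵ m⁴
  Case 2: J = (π × 0.06828^4) / 2 = 3.414 × 10⁻⁵ m⁴
  Case 3: J = (π × 0.07803^4) / 2 = 5.823 × 10⁻⁵ m⁴
  Case 4: J = (π × 0.01891^4) / 2 = 2.009 × 10⁻⁷ m⁴
Ordering: 5.823 × 10⁻⁵ m⁴ (case 3) > 3.414 × 10⁻⁵ m⁴ (case 2) > 2.069 × 10⁻⁵ m⁴ (case 1) > 2.009 × 10⁻⁷ m⁴ (case 4)
Final answer: 3, 2, 1, 4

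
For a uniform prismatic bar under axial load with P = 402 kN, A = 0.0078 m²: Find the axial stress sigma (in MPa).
Model: a uniform prismatic bar under axial load, so sigma = P / A.
Convert to SI units:
  P = 402 kN = 402000 N
Substitute:
  sigma = 402000 / 0.0078
  sigma = 5.154 × 10⁷ Pa
Convert: sigma = 5.154 × 10⁷ Pa = 51.54 MPa
Final answer: sigma = 51.54 MPa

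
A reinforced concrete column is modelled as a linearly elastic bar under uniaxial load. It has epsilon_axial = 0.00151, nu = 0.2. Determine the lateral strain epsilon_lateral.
Model: a linearly elastic bar under uniaxial load, so epsilon_lateral = -nu·epsilon_axial.
Substitute:
  epsilon_lateral = -(0.2 × 0.00151)
  epsilon_lateral = -0.000302
Final answer: epsilon_lateral = -0.000302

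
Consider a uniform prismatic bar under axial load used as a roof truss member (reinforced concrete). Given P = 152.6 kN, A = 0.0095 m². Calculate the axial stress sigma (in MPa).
Model: a uniform prismatic bar under axial load, so sigma = P / A.
Convert to SI units:
  P = 152.6 kN = 152600 N
Substitute:
  sigma = 152600 / 0.0095
  sigma = 1.606 × 10⁷ Pa
Convert: sigma = 1.606 × 10⁷ Pa = 16.06 MPa
Final answer: sigma = 16.06 MPa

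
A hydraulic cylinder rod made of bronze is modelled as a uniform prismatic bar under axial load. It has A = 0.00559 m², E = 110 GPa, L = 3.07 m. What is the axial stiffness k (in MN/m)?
Model: a uniform prismatic bar under axial load, so k = (A·E) / L.
Convert to SI units:
  E = 110 GPa = 1.1 × 10¹¹ Pa
Substitute:
  k = (0.00559 × (1.1 × 10¹¹)) / 3.07
  k = 2.003 × 10⁸ N/m
Convert: k = 2.003 × 10⁸ N/m = 200.3 MN/m
Final answer: k = 200.3 MN/m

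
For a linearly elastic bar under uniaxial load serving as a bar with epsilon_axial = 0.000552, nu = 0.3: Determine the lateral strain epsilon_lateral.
Model: a linearly elastic bar under uniaxial load, so epsilon_lateral = -nu·epsilon_axial.
Substitute:
  epsilon_lateral = -(0.3 × 0.000552)
  epsilon_lateral = -0.0001656
Final answer: epsilon_lateral = -0.0001656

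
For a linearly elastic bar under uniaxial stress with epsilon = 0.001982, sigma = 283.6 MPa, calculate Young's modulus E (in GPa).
Model: a linearly elastic bar under uniaxial stress, so sigma = E·epsilon.
Solve for E: E = sigma / epsilon.
Convert to SI units:
  sigma = 283.6 MPa = 2.836 × 10⁸ Pa
Substitute:
  E = (2.836 × 10⁸) / 0.001982
  E = 1.431 × 10¹¹ Pa
Convert: E = 1.431 × 10¹¹ Pa = 143.1 GPa
Final answer: E = 143.1 GPa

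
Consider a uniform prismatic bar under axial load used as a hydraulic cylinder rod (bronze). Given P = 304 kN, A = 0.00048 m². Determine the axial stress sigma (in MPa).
Model: a uniform prismatic bar under axial load, so sigma = P / A.
Convert to SI units:
  P = 304 kN = 304000 N
Substitute:
  sigma = 304000 / 0.00048
  sigma = 6.333 × 10⁸ Pa
Convert: sigma = 6.333 × 10⁸ Pa = 633.3 MPa
Final answer: sigma = 633.3 MPa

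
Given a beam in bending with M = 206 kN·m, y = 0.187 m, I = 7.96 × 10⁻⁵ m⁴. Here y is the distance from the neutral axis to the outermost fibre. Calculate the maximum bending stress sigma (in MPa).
Model: a beam in bending, so sigma = (M·y) / I.
Convert to SI units:
  M = 206 kN·m = 206000 N·m
Substitute:
  sigma = (206000 × 0.187) / (7.96 × 10⁻⁵)
  sigma = 4.839 × 10⁸ Pa
Convert: sigma = 4.839 × 10⁸ Pa = 483.9 MPa
Final answer: sigma = 483.9 MPa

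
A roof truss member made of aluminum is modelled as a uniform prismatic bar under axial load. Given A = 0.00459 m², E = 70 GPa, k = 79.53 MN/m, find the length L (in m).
Model: a uniform prismatic bar under axial load, so k = (A·E) / L.
Solve for L: L = (A·E) / k.
Convert to SI units:
  E = 70 GPa = 7 × 10¹⁰ Pa
  k = 79.53 MN/m = 7.953 × 10⁷ N/m
Substitute:
  L = (0.00459 × (7 × 10¹⁰)) / (7.953 × 10⁷)
  L = 4.04 m
Final answer: L = 4.04 m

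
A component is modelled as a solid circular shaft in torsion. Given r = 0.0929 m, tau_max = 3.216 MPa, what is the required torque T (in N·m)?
Model: a solid circular shaft in torsion, so tau_max = (2·T) / (π·r^3).
Solve for T: T = (π·tau_max·r^3) / 2.
Convert to SI units:
  tau_max = 3.216 MPa = 3.216 × 10⁶ Pa
Substitute:
  T = (π × (3.216 × 10⁶) × 0.0929^3) / 2
  T = 4050 N·m
Final answer: T = 4050 N·m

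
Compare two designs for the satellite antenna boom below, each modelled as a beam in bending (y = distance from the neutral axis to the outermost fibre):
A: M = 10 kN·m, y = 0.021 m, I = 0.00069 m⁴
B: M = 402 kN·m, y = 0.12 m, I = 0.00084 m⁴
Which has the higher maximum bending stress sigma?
Model: a beam in bending (y = distance from the neutral axis to the outermost fibre), so sigma = (M·y) / I (SI units).
  A: sigma = (10000 × 0.021) / 0.00069 = 304300 Pa = 0.3043 MPa
  B: sigma = (402000 × 0.12) / 0.00084 = 5.743 × 10⁷ Pa = 57.43 MPa
57.43 MPa > 0.3043 MPa, so B is larger.
Final answer: B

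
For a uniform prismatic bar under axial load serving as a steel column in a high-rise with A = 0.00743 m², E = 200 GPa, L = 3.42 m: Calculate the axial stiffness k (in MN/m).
Model: a uniform prismatic bar under axial load, so k = (A·E) / L.
Convert to SI units:
  E = 200 GPa = 2 × 10¹¹ Pa
Substitute:
  k = (0.00743 × (2 × 10¹¹)) / 3.42
  k = 4.345 × 10⁸ N/m
Convert: k = 4.345 × 10⁸ N/m = 434.5 MN/m
Final answer: k = 434.5 MN/m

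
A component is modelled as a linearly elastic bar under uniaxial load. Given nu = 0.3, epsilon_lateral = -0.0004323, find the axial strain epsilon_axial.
Model: a linearly elastic bar under uniaxial load, so epsilon_lateral = -nu·epsilon_axial.
Solve for epsilon_axial: epsilon_axial = -epsilon_lateral / nu.
Substitute:
  epsilon_axial = -(-0.0004323) / 0.3
  epsilon_axial = 0.001441
Final answer: epsilon_axial = 0.001441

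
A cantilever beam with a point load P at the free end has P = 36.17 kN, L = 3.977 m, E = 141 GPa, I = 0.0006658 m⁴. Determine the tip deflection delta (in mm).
Model: a cantilever beam with a point load P at the free end, so delta = (P·L^3) / (3·E·I).
Convert to SI units:
  P = 36.17 kN = 36170 N
  E = 141 GPa = 1.41 × 10¹¹ Pa
Substitute:
  delta = (36170 × 3.977^3) / (3 × (1.41 × 10¹¹) × 0.0006658)
  delta = 0.008079 m
Convert: delta = 0.008079 m = 8.079 mm
Final answer: delta = 8.079 mm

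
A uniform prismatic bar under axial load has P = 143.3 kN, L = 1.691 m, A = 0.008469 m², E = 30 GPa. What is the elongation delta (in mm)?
Model: a uniform prismatic bar under axial load, so delta = (P·L) / (A·E).
Convert to SI units:
  P = 143.3 kN = 143300 N
  E = 30 GPa = 3 × 10¹⁰ Pa
Substitute:
  delta = (143300 × 1.691) / (0.008469 × (3 × 10¹⁰))
  delta = 0.0009538 m
Convert: delta = 0.0009538 m = 0.9538 mm
Final answer: delta = 0.9538 mm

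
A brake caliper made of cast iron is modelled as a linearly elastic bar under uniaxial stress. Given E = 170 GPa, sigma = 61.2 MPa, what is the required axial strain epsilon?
Model: a linearly elastic bar under uniaxial stress, so sigma = E·epsilon.
Solve for epsilon: epsilon = sigma / E.
Convert to SI units:
  E = 170 GPa = 1.7 × 10¹¹ Pa
  sigma = 61.2 MPa = 6.12 × 10⁷ Pa
Substitute:
  epsilon = (6.12 × 10⁷) / (1.7 × 10¹¹)
  epsilon = 0.00036
Final answer: epsilon = 0.00036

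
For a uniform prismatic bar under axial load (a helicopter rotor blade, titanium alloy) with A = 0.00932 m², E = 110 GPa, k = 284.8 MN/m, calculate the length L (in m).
Model: a uniform prismatic bar under axial load, so k = (A·E) / L.
Solve for L: L = (A·E) / k.
Convert to SI units:
  E = 110 GPa = 1.1 × 10¹¹ Pa
  k = 284.8 MN/m = 2.848 × 10⁸ N/m
Substitute:
  L = (0.00932 × (1.1 × 10¹¹)) / (2.848 × 10⁸)
  L = 3.6 m
Final answer: L = 3.6 m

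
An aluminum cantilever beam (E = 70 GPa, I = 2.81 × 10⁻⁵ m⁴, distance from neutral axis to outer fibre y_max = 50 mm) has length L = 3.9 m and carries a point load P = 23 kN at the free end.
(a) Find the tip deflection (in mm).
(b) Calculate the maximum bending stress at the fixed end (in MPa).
(a) Tip deflection of a cantilever with an end point load: δ = P·L^3 / (3·E·I). Convert P = 23 kN = 23000 N, E = 70 GPa = 7 × 10¹⁰ Pa.
  δ = (23000 × 3.9^3) / (3 × (7 × 10¹⁰) × (2.81 × 10⁻⁵)) = 0.2312 m = 231.2 mm
(b) Maximum bending moment at the fixed end: M = P·L = 23000 × 3.9 = 89700 N·m. Convert y_max = 50 mm = 0.05 m.
  σ = M·y_max / I = (89700 × 0.05) / (2.81 × 10⁻⁵) = 1.596 × 10⁸ Pa = 159.6 MPa
Final answer: (a) δ = 231.2 mm, (b) σ = 159.6 MPa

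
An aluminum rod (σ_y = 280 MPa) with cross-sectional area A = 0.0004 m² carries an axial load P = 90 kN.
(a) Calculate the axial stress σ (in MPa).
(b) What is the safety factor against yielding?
(a) Axial stress σ = P/A. Convert P = 90 kN = 90000 N.
  σ = 90000 / 0.0004 = 2.25 × 10⁸ Pa = 225 MPa
(b) Safety factor SF = σ_y/σ = 280 / 225 = 1.244
Final answer: (a) σ = 225 MPa, (b) SF = 1.244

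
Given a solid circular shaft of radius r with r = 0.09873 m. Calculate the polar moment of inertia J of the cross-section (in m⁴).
Model: a solid circular shaft of radius r, so J = (π·r^4) / 2.
Substitute:
  J = (π × 0.09873^4) / 2
  J = 0.0001493 m⁴
Final answer: J = 0.0001493 m⁴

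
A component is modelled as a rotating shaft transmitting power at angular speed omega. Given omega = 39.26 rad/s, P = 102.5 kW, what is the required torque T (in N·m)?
Model: a rotating shaft transmitting power at angular speed omega, so P = T·omega.
Solve for T: T = P / omega.
Convert to SI units:
  P = 102.5 kW = 102500 W
Substitute:
  T = 102500 / 39.26
  T = 2611 N·m
Final answer: T = 2611 N·m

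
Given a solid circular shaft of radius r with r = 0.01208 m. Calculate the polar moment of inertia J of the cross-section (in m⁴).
Model: a solid circular shaft of radius r, so J = (π·r^4) / 2.
Substitute:
  J = (π × 0.01208^4) / 2
  J = 3.345 × 10⁻⁸ m⁴
Final answer: J = 3.345 × 10⁻⁸ m⁴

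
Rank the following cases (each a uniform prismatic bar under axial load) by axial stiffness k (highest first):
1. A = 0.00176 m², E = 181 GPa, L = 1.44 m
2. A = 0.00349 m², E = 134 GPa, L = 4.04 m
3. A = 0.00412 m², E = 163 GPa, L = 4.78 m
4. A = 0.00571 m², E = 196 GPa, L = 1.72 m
Model: a uniform prismatic bar under axial load, so k = (A·E) / L (SI units).
  Case 1: k = (0.00176 × (1.81 × 10¹¹)) / 1.44 = 2.212 × 10⁸ N/m = 221.2 MN/m
  Case 2: k = (0.00349 × (1.34 × 10¹¹)) / 4.04 = 1.158 × 10⁸ N/m = 115.8 MN/m
  Case 3: k = (0.00412 × (1.63 × 10¹¹)) / 4.78 = 1.405 × 10⁸ N/m = 140.5 MN/m
  Case 4: k = (0.00571 × (1.96 × 10¹¹)) / 1.72 = 6.507 × 10⁸ N/m = 650.7 MN/m
Ordering: 650.7 MN/m (case 4) > 221.2 MN/m (case 1) > 140.5 MN/m (case 3) > 115.8 MN/m (case 2)
Final answer: 4, 1, 3, 2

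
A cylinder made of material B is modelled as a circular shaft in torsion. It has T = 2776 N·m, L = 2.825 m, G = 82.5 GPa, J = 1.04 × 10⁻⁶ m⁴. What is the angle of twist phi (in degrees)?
Model: a circular shaft in torsion, so phi = (T·L) / (G·J).
Convert to SI units:
  G = 82.5 GPa = 8.25 × 10¹⁰ Pa
Substitute:
  phi = (2776 × 2.825) / ((8.25 × 10¹⁰) × (1.04 × 10⁻⁶))
  phi = 0.0914 rad
Convert to degrees: phi = 0.0914 × 180/π = 5.237°
Final answer: phi = 5.237°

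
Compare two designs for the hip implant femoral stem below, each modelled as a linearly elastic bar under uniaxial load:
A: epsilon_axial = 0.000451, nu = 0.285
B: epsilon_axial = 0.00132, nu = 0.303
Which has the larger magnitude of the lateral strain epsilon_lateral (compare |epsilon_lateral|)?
Model: a linearly elastic bar under uniaxial load, so epsilon_lateral = -nu·epsilon_axial (SI units).
  A: epsilon_lateral = -(0.285 × 0.000451) = -0.0001285
  B: epsilon_lateral = -(0.303 × 0.00132) = -0.0004
|epsilon_lateral|: A = 0.0001285, B = 0.0004, so B is larger in magnitude.
Final answer: B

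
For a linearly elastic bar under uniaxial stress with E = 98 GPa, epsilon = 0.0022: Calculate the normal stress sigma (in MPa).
Model: a linearly elastic bar under uniaxial stress, so sigma = E·epsilon.
Convert to SI units:
  E = 98 GPa = 9.8 × 10¹⁰ Pa
Substitute:
  sigma = (9.8 × 10¹⁰) × 0.0022
  sigma = 2.156 × 10⁸ Pa
Convert: sigma = 2.156 × 10⁸ Pa = 215.6 MPa
Final answer: sigma = 215.6 MPa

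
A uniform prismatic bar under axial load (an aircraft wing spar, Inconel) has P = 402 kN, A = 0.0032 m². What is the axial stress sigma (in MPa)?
Model: a uniform prismatic bar under axial load, so sigma = P / A.
Convert to SI units:
  P = 402 kN = 402000 N
Substitute:
  sigma = 402000 / 0.0032
  sigma = 1.256 × 10⁸ Pa
Convert: sigma = 1.256 × 10⁸ Pa = 125.6 MPa
Final answer: sigma = 125.6 MPa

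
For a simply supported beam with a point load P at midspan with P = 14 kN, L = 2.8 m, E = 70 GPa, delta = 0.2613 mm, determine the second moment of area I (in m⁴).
Model: a simply supported beam with a point load P at midspan, so delta = (P·L^3) / (48·E·I).
Solve for I: I = (P·L^3) / (48·delta·E).
Convert to SI units:
  P = 14 kN = 14000 N
  E = 70 GPa = 7 × 10¹⁰ Pa
  delta = 0.2613 mm = 0.0002613 m
Substitute:
  I = (14000 × 2.8^3) / (48 × 0.0002613 × (7 × 10¹⁰))
  I = 0.00035 m⁴
Final answer: I = 0.00035 m⁴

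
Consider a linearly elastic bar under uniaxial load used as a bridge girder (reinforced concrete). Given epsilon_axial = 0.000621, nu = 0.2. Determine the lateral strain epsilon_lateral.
Model: a linearly elastic bar under uniaxial load, so epsilon_lateral = -nu·epsilon_axial.
Substitute:
  epsilon_lateral = -(0.2 × 0.000621)
  epsilon_lateral = -0.0001242
Final answer: epsilon_lateral = -0.0001242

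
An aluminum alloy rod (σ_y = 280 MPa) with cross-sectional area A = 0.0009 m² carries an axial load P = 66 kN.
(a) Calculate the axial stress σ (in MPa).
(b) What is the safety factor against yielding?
(a) Axial stress σ = P/A. Convert P = 66 kN = 66000 N.
  σ = 66000 / 0.0009 = 7.333 × 10⁷ Pa = 73.33 MPa
(b) Safety factor SF = σ_y/σ = 280 / 73.33 = 3.818
Final answer: (a) σ = 73.33 MPa, (b) SF = 3.818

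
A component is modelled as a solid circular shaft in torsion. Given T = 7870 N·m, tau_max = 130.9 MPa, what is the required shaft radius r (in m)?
Model: a solid circular shaft in torsion, so tau_max = (2·T) / (π·r^3).
Solve for r: r = ((2·T) / (π·tau_max))^(1/3).
Convert to SI units:
  tau_max = 130.9 MPa = 1.309 × 10⁸ Pa
Substitute:
  r = ((2 × 7870) / (π × (1.309 × 10⁸)))^(1/3)
  r = 0.0337 m
Final answer: r = 0.0337 m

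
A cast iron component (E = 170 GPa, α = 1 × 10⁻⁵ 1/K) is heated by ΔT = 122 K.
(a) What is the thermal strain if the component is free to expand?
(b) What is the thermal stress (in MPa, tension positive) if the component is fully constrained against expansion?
(a) Free thermal strain ε_th = α·ΔT = (1 × 10⁻⁵) × 122 = 0.00122
(b) Fully constrained, the expansion is suppressed, so σ = -E·α·ΔT. Convert E = 170 GPa = 1.7 × 10¹¹ Pa.
  σ = -(1.7 × 10¹¹) × (1 × 10⁻⁵) × 122 = -2.074 × 10⁸ Pa = -207.4 MPa (compressive)
Final answer: (a) ε_th = 0.00122, (b) σ = -207.4 MPa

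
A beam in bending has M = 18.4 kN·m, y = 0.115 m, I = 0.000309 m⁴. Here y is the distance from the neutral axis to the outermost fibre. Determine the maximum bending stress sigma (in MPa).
Model: a beam in bending, so sigma = (M·y) / I.
Convert to SI units:
  M = 18.4 kN·m = 18400 N·m
Substitute:
  sigma = (18400 × 0.115) / 0.000309
  sigma = 6.848 × 10⁶ Pa
Convert: sigma = 6.848 × 10⁶ Pa = 6.848 MPa
Final answer: sigma = 6.848 MPa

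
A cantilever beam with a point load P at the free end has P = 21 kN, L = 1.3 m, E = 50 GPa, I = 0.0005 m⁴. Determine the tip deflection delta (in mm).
Model: a cantilever beam with a point load P at the free end, so delta = (P·L^3) / (3·E·I).
Convert to SI units:
  P = 21 kN = 21000 N
  E = 50 GPa = 5 × 10¹⁰ Pa
Substitute:
  delta = (21000 × 1.3^3) / (3 × (5 × 10¹⁰) × 0.0005)
  delta = 0.0006152 m
Convert: delta = 0.0006152 m = 0.6152 mm
Final answer: delta = 0.6152 mm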